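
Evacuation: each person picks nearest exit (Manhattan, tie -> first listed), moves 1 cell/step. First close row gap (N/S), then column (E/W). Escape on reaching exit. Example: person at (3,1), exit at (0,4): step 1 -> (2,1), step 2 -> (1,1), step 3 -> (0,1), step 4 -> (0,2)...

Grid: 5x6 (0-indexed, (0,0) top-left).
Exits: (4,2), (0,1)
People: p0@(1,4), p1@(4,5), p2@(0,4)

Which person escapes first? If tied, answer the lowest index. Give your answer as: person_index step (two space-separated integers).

Step 1: p0:(1,4)->(0,4) | p1:(4,5)->(4,4) | p2:(0,4)->(0,3)
Step 2: p0:(0,4)->(0,3) | p1:(4,4)->(4,3) | p2:(0,3)->(0,2)
Step 3: p0:(0,3)->(0,2) | p1:(4,3)->(4,2)->EXIT | p2:(0,2)->(0,1)->EXIT
Step 4: p0:(0,2)->(0,1)->EXIT | p1:escaped | p2:escaped
Exit steps: [4, 3, 3]
First to escape: p1 at step 3

Answer: 1 3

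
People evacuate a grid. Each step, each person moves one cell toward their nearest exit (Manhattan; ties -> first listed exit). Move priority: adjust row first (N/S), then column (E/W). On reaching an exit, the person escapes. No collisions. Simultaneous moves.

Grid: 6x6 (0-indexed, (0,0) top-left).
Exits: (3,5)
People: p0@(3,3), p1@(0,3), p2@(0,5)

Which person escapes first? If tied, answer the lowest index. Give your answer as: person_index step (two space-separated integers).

Step 1: p0:(3,3)->(3,4) | p1:(0,3)->(1,3) | p2:(0,5)->(1,5)
Step 2: p0:(3,4)->(3,5)->EXIT | p1:(1,3)->(2,3) | p2:(1,5)->(2,5)
Step 3: p0:escaped | p1:(2,3)->(3,3) | p2:(2,5)->(3,5)->EXIT
Step 4: p0:escaped | p1:(3,3)->(3,4) | p2:escaped
Step 5: p0:escaped | p1:(3,4)->(3,5)->EXIT | p2:escaped
Exit steps: [2, 5, 3]
First to escape: p0 at step 2

Answer: 0 2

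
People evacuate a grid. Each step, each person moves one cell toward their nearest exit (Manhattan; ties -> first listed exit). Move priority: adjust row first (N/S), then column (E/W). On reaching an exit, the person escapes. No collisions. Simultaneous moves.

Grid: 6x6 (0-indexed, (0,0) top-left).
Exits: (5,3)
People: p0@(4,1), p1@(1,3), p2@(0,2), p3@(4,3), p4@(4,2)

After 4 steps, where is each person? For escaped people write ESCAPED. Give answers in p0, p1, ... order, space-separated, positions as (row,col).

Step 1: p0:(4,1)->(5,1) | p1:(1,3)->(2,3) | p2:(0,2)->(1,2) | p3:(4,3)->(5,3)->EXIT | p4:(4,2)->(5,2)
Step 2: p0:(5,1)->(5,2) | p1:(2,3)->(3,3) | p2:(1,2)->(2,2) | p3:escaped | p4:(5,2)->(5,3)->EXIT
Step 3: p0:(5,2)->(5,3)->EXIT | p1:(3,3)->(4,3) | p2:(2,2)->(3,2) | p3:escaped | p4:escaped
Step 4: p0:escaped | p1:(4,3)->(5,3)->EXIT | p2:(3,2)->(4,2) | p3:escaped | p4:escaped

ESCAPED ESCAPED (4,2) ESCAPED ESCAPED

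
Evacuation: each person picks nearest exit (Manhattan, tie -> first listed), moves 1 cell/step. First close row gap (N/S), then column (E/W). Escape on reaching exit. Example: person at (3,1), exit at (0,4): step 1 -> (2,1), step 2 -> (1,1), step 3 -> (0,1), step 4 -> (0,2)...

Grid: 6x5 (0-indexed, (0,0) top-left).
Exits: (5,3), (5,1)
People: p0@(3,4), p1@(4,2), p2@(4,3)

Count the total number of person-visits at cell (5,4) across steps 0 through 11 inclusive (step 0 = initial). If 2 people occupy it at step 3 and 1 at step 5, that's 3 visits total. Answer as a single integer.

Answer: 1

Derivation:
Step 0: p0@(3,4) p1@(4,2) p2@(4,3) -> at (5,4): 0 [-], cum=0
Step 1: p0@(4,4) p1@(5,2) p2@ESC -> at (5,4): 0 [-], cum=0
Step 2: p0@(5,4) p1@ESC p2@ESC -> at (5,4): 1 [p0], cum=1
Step 3: p0@ESC p1@ESC p2@ESC -> at (5,4): 0 [-], cum=1
Total visits = 1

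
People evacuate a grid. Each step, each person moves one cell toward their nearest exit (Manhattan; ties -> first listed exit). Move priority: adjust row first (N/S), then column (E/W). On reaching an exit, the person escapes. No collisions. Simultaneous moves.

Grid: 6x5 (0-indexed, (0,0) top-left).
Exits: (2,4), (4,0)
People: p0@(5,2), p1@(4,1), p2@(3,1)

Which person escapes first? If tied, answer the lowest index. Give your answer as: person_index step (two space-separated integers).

Step 1: p0:(5,2)->(4,2) | p1:(4,1)->(4,0)->EXIT | p2:(3,1)->(4,1)
Step 2: p0:(4,2)->(4,1) | p1:escaped | p2:(4,1)->(4,0)->EXIT
Step 3: p0:(4,1)->(4,0)->EXIT | p1:escaped | p2:escaped
Exit steps: [3, 1, 2]
First to escape: p1 at step 1

Answer: 1 1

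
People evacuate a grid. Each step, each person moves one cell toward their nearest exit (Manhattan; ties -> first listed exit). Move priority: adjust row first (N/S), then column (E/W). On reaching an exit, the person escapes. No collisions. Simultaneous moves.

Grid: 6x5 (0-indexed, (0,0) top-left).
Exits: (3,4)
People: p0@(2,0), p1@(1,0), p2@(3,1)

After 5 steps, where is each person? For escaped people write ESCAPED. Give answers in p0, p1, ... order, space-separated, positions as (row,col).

Step 1: p0:(2,0)->(3,0) | p1:(1,0)->(2,0) | p2:(3,1)->(3,2)
Step 2: p0:(3,0)->(3,1) | p1:(2,0)->(3,0) | p2:(3,2)->(3,3)
Step 3: p0:(3,1)->(3,2) | p1:(3,0)->(3,1) | p2:(3,3)->(3,4)->EXIT
Step 4: p0:(3,2)->(3,3) | p1:(3,1)->(3,2) | p2:escaped
Step 5: p0:(3,3)->(3,4)->EXIT | p1:(3,2)->(3,3) | p2:escaped

ESCAPED (3,3) ESCAPED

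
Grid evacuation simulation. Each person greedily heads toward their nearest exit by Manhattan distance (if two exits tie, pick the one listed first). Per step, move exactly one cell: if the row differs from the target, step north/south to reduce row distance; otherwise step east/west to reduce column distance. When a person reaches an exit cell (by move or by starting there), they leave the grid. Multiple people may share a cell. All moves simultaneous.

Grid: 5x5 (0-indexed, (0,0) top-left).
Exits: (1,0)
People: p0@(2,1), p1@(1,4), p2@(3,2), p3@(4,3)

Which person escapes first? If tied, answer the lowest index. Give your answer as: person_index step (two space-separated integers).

Answer: 0 2

Derivation:
Step 1: p0:(2,1)->(1,1) | p1:(1,4)->(1,3) | p2:(3,2)->(2,2) | p3:(4,3)->(3,3)
Step 2: p0:(1,1)->(1,0)->EXIT | p1:(1,3)->(1,2) | p2:(2,2)->(1,2) | p3:(3,3)->(2,3)
Step 3: p0:escaped | p1:(1,2)->(1,1) | p2:(1,2)->(1,1) | p3:(2,3)->(1,3)
Step 4: p0:escaped | p1:(1,1)->(1,0)->EXIT | p2:(1,1)->(1,0)->EXIT | p3:(1,3)->(1,2)
Step 5: p0:escaped | p1:escaped | p2:escaped | p3:(1,2)->(1,1)
Step 6: p0:escaped | p1:escaped | p2:escaped | p3:(1,1)->(1,0)->EXIT
Exit steps: [2, 4, 4, 6]
First to escape: p0 at step 2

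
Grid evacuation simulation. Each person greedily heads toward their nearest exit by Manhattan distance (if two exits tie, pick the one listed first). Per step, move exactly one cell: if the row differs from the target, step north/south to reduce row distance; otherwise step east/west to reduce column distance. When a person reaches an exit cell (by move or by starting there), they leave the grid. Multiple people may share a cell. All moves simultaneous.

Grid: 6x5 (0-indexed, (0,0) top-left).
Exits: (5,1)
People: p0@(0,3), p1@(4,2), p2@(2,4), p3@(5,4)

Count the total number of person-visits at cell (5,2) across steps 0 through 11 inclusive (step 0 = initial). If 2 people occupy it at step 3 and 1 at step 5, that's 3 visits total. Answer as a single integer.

Step 0: p0@(0,3) p1@(4,2) p2@(2,4) p3@(5,4) -> at (5,2): 0 [-], cum=0
Step 1: p0@(1,3) p1@(5,2) p2@(3,4) p3@(5,3) -> at (5,2): 1 [p1], cum=1
Step 2: p0@(2,3) p1@ESC p2@(4,4) p3@(5,2) -> at (5,2): 1 [p3], cum=2
Step 3: p0@(3,3) p1@ESC p2@(5,4) p3@ESC -> at (5,2): 0 [-], cum=2
Step 4: p0@(4,3) p1@ESC p2@(5,3) p3@ESC -> at (5,2): 0 [-], cum=2
Step 5: p0@(5,3) p1@ESC p2@(5,2) p3@ESC -> at (5,2): 1 [p2], cum=3
Step 6: p0@(5,2) p1@ESC p2@ESC p3@ESC -> at (5,2): 1 [p0], cum=4
Step 7: p0@ESC p1@ESC p2@ESC p3@ESC -> at (5,2): 0 [-], cum=4
Total visits = 4

Answer: 4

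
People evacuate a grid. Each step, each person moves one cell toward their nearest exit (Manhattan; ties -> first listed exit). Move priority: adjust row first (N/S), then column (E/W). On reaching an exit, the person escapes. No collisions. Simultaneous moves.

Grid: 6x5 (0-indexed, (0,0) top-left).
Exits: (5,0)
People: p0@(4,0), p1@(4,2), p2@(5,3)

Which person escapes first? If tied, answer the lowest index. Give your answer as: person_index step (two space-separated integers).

Step 1: p0:(4,0)->(5,0)->EXIT | p1:(4,2)->(5,2) | p2:(5,3)->(5,2)
Step 2: p0:escaped | p1:(5,2)->(5,1) | p2:(5,2)->(5,1)
Step 3: p0:escaped | p1:(5,1)->(5,0)->EXIT | p2:(5,1)->(5,0)->EXIT
Exit steps: [1, 3, 3]
First to escape: p0 at step 1

Answer: 0 1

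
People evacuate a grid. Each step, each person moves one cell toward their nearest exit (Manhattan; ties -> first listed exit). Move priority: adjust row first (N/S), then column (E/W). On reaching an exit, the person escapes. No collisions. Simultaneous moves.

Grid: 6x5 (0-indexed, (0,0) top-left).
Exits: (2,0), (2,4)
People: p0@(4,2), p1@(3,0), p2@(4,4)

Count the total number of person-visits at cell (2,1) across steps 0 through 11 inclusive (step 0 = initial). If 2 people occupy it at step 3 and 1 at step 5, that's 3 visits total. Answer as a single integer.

Answer: 1

Derivation:
Step 0: p0@(4,2) p1@(3,0) p2@(4,4) -> at (2,1): 0 [-], cum=0
Step 1: p0@(3,2) p1@ESC p2@(3,4) -> at (2,1): 0 [-], cum=0
Step 2: p0@(2,2) p1@ESC p2@ESC -> at (2,1): 0 [-], cum=0
Step 3: p0@(2,1) p1@ESC p2@ESC -> at (2,1): 1 [p0], cum=1
Step 4: p0@ESC p1@ESC p2@ESC -> at (2,1): 0 [-], cum=1
Total visits = 1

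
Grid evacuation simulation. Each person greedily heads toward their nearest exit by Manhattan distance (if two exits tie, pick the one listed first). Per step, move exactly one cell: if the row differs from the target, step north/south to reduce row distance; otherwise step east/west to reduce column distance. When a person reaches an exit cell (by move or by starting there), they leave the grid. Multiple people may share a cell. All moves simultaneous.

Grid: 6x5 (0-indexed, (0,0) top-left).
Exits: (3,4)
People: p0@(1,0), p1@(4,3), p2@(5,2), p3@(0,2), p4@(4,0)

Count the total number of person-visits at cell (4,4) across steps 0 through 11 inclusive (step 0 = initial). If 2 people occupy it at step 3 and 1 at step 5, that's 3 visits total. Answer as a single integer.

Step 0: p0@(1,0) p1@(4,3) p2@(5,2) p3@(0,2) p4@(4,0) -> at (4,4): 0 [-], cum=0
Step 1: p0@(2,0) p1@(3,3) p2@(4,2) p3@(1,2) p4@(3,0) -> at (4,4): 0 [-], cum=0
Step 2: p0@(3,0) p1@ESC p2@(3,2) p3@(2,2) p4@(3,1) -> at (4,4): 0 [-], cum=0
Step 3: p0@(3,1) p1@ESC p2@(3,3) p3@(3,2) p4@(3,2) -> at (4,4): 0 [-], cum=0
Step 4: p0@(3,2) p1@ESC p2@ESC p3@(3,3) p4@(3,3) -> at (4,4): 0 [-], cum=0
Step 5: p0@(3,3) p1@ESC p2@ESC p3@ESC p4@ESC -> at (4,4): 0 [-], cum=0
Step 6: p0@ESC p1@ESC p2@ESC p3@ESC p4@ESC -> at (4,4): 0 [-], cum=0
Total visits = 0

Answer: 0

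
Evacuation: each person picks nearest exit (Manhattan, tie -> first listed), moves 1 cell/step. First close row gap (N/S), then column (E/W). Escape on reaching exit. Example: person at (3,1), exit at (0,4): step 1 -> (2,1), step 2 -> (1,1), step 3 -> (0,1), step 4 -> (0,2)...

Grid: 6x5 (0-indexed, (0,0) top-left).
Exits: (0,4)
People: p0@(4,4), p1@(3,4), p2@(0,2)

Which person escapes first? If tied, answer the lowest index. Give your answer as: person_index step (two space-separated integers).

Answer: 2 2

Derivation:
Step 1: p0:(4,4)->(3,4) | p1:(3,4)->(2,4) | p2:(0,2)->(0,3)
Step 2: p0:(3,4)->(2,4) | p1:(2,4)->(1,4) | p2:(0,3)->(0,4)->EXIT
Step 3: p0:(2,4)->(1,4) | p1:(1,4)->(0,4)->EXIT | p2:escaped
Step 4: p0:(1,4)->(0,4)->EXIT | p1:escaped | p2:escaped
Exit steps: [4, 3, 2]
First to escape: p2 at step 2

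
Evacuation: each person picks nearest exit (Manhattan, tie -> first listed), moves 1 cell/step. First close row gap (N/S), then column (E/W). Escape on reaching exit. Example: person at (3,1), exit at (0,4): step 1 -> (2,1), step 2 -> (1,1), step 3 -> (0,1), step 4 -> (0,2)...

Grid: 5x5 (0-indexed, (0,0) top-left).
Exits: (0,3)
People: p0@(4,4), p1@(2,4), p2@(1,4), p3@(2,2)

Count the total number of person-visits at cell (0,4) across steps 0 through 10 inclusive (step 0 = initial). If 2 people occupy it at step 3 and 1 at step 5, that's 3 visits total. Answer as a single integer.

Step 0: p0@(4,4) p1@(2,4) p2@(1,4) p3@(2,2) -> at (0,4): 0 [-], cum=0
Step 1: p0@(3,4) p1@(1,4) p2@(0,4) p3@(1,2) -> at (0,4): 1 [p2], cum=1
Step 2: p0@(2,4) p1@(0,4) p2@ESC p3@(0,2) -> at (0,4): 1 [p1], cum=2
Step 3: p0@(1,4) p1@ESC p2@ESC p3@ESC -> at (0,4): 0 [-], cum=2
Step 4: p0@(0,4) p1@ESC p2@ESC p3@ESC -> at (0,4): 1 [p0], cum=3
Step 5: p0@ESC p1@ESC p2@ESC p3@ESC -> at (0,4): 0 [-], cum=3
Total visits = 3

Answer: 3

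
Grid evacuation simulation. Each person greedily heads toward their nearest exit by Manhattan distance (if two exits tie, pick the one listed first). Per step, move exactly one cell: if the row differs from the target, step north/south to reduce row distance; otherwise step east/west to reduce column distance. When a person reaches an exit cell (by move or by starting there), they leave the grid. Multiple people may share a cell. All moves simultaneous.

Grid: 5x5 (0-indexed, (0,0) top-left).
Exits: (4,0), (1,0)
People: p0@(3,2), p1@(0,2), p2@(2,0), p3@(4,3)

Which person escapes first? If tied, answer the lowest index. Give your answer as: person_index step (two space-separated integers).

Answer: 2 1

Derivation:
Step 1: p0:(3,2)->(4,2) | p1:(0,2)->(1,2) | p2:(2,0)->(1,0)->EXIT | p3:(4,3)->(4,2)
Step 2: p0:(4,2)->(4,1) | p1:(1,2)->(1,1) | p2:escaped | p3:(4,2)->(4,1)
Step 3: p0:(4,1)->(4,0)->EXIT | p1:(1,1)->(1,0)->EXIT | p2:escaped | p3:(4,1)->(4,0)->EXIT
Exit steps: [3, 3, 1, 3]
First to escape: p2 at step 1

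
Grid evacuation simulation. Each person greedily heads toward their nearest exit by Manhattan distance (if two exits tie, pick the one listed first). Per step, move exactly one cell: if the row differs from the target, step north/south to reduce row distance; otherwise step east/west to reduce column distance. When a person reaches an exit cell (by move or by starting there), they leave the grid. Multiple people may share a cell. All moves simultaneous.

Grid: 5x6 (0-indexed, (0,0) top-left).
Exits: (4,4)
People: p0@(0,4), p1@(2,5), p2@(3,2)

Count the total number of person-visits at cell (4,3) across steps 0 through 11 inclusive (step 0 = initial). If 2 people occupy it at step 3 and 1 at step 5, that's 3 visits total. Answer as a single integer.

Answer: 1

Derivation:
Step 0: p0@(0,4) p1@(2,5) p2@(3,2) -> at (4,3): 0 [-], cum=0
Step 1: p0@(1,4) p1@(3,5) p2@(4,2) -> at (4,3): 0 [-], cum=0
Step 2: p0@(2,4) p1@(4,5) p2@(4,3) -> at (4,3): 1 [p2], cum=1
Step 3: p0@(3,4) p1@ESC p2@ESC -> at (4,3): 0 [-], cum=1
Step 4: p0@ESC p1@ESC p2@ESC -> at (4,3): 0 [-], cum=1
Total visits = 1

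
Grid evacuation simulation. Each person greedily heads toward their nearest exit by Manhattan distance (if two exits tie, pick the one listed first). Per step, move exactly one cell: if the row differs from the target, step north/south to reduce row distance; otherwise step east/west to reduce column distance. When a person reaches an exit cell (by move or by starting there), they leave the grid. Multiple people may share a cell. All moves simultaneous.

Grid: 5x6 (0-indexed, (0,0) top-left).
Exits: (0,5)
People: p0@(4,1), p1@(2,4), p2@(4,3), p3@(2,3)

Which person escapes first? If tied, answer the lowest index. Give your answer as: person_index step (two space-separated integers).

Answer: 1 3

Derivation:
Step 1: p0:(4,1)->(3,1) | p1:(2,4)->(1,4) | p2:(4,3)->(3,3) | p3:(2,3)->(1,3)
Step 2: p0:(3,1)->(2,1) | p1:(1,4)->(0,4) | p2:(3,3)->(2,3) | p3:(1,3)->(0,3)
Step 3: p0:(2,1)->(1,1) | p1:(0,4)->(0,5)->EXIT | p2:(2,3)->(1,3) | p3:(0,3)->(0,4)
Step 4: p0:(1,1)->(0,1) | p1:escaped | p2:(1,3)->(0,3) | p3:(0,4)->(0,5)->EXIT
Step 5: p0:(0,1)->(0,2) | p1:escaped | p2:(0,3)->(0,4) | p3:escaped
Step 6: p0:(0,2)->(0,3) | p1:escaped | p2:(0,4)->(0,5)->EXIT | p3:escaped
Step 7: p0:(0,3)->(0,4) | p1:escaped | p2:escaped | p3:escaped
Step 8: p0:(0,4)->(0,5)->EXIT | p1:escaped | p2:escaped | p3:escaped
Exit steps: [8, 3, 6, 4]
First to escape: p1 at step 3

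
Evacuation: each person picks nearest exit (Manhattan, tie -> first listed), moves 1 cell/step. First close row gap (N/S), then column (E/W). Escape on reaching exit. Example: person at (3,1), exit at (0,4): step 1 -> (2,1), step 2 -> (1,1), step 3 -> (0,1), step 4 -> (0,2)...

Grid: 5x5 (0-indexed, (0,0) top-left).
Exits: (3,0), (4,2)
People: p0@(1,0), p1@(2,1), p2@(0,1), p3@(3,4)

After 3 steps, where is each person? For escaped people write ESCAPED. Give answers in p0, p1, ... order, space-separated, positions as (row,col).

Step 1: p0:(1,0)->(2,0) | p1:(2,1)->(3,1) | p2:(0,1)->(1,1) | p3:(3,4)->(4,4)
Step 2: p0:(2,0)->(3,0)->EXIT | p1:(3,1)->(3,0)->EXIT | p2:(1,1)->(2,1) | p3:(4,4)->(4,3)
Step 3: p0:escaped | p1:escaped | p2:(2,1)->(3,1) | p3:(4,3)->(4,2)->EXIT

ESCAPED ESCAPED (3,1) ESCAPED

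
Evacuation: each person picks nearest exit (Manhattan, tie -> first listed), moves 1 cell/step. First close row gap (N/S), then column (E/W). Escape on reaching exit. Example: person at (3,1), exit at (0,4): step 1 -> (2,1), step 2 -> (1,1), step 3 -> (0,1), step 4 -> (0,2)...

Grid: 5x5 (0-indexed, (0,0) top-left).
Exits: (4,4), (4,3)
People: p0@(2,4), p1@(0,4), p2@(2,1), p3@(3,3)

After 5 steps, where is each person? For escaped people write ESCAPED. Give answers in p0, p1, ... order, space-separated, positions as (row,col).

Step 1: p0:(2,4)->(3,4) | p1:(0,4)->(1,4) | p2:(2,1)->(3,1) | p3:(3,3)->(4,3)->EXIT
Step 2: p0:(3,4)->(4,4)->EXIT | p1:(1,4)->(2,4) | p2:(3,1)->(4,1) | p3:escaped
Step 3: p0:escaped | p1:(2,4)->(3,4) | p2:(4,1)->(4,2) | p3:escaped
Step 4: p0:escaped | p1:(3,4)->(4,4)->EXIT | p2:(4,2)->(4,3)->EXIT | p3:escaped

ESCAPED ESCAPED ESCAPED ESCAPED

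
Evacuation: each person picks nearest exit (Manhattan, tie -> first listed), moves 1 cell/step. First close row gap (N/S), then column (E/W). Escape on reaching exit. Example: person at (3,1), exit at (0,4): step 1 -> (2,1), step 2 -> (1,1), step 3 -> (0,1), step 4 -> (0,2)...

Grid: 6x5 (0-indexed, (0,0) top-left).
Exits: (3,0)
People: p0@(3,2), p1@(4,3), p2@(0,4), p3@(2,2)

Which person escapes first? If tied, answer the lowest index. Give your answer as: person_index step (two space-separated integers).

Answer: 0 2

Derivation:
Step 1: p0:(3,2)->(3,1) | p1:(4,3)->(3,3) | p2:(0,4)->(1,4) | p3:(2,2)->(3,2)
Step 2: p0:(3,1)->(3,0)->EXIT | p1:(3,3)->(3,2) | p2:(1,4)->(2,4) | p3:(3,2)->(3,1)
Step 3: p0:escaped | p1:(3,2)->(3,1) | p2:(2,4)->(3,4) | p3:(3,1)->(3,0)->EXIT
Step 4: p0:escaped | p1:(3,1)->(3,0)->EXIT | p2:(3,4)->(3,3) | p3:escaped
Step 5: p0:escaped | p1:escaped | p2:(3,3)->(3,2) | p3:escaped
Step 6: p0:escaped | p1:escaped | p2:(3,2)->(3,1) | p3:escaped
Step 7: p0:escaped | p1:escaped | p2:(3,1)->(3,0)->EXIT | p3:escaped
Exit steps: [2, 4, 7, 3]
First to escape: p0 at step 2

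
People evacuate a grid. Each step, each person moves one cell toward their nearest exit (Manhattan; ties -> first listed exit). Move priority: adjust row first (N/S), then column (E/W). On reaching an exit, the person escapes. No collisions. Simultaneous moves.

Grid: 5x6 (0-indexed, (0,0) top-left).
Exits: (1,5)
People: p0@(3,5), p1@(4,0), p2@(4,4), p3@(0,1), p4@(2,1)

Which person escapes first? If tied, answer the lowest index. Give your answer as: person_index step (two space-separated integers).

Answer: 0 2

Derivation:
Step 1: p0:(3,5)->(2,5) | p1:(4,0)->(3,0) | p2:(4,4)->(3,4) | p3:(0,1)->(1,1) | p4:(2,1)->(1,1)
Step 2: p0:(2,5)->(1,5)->EXIT | p1:(3,0)->(2,0) | p2:(3,4)->(2,4) | p3:(1,1)->(1,2) | p4:(1,1)->(1,2)
Step 3: p0:escaped | p1:(2,0)->(1,0) | p2:(2,4)->(1,4) | p3:(1,2)->(1,3) | p4:(1,2)->(1,3)
Step 4: p0:escaped | p1:(1,0)->(1,1) | p2:(1,4)->(1,5)->EXIT | p3:(1,3)->(1,4) | p4:(1,3)->(1,4)
Step 5: p0:escaped | p1:(1,1)->(1,2) | p2:escaped | p3:(1,4)->(1,5)->EXIT | p4:(1,4)->(1,5)->EXIT
Step 6: p0:escaped | p1:(1,2)->(1,3) | p2:escaped | p3:escaped | p4:escaped
Step 7: p0:escaped | p1:(1,3)->(1,4) | p2:escaped | p3:escaped | p4:escaped
Step 8: p0:escaped | p1:(1,4)->(1,5)->EXIT | p2:escaped | p3:escaped | p4:escaped
Exit steps: [2, 8, 4, 5, 5]
First to escape: p0 at step 2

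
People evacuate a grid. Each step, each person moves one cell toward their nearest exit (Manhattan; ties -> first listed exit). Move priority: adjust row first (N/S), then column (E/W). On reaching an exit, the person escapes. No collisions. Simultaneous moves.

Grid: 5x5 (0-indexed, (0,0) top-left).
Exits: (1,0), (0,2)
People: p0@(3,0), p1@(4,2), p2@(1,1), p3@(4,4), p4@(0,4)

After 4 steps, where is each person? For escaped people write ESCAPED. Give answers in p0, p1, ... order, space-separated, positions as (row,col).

Step 1: p0:(3,0)->(2,0) | p1:(4,2)->(3,2) | p2:(1,1)->(1,0)->EXIT | p3:(4,4)->(3,4) | p4:(0,4)->(0,3)
Step 2: p0:(2,0)->(1,0)->EXIT | p1:(3,2)->(2,2) | p2:escaped | p3:(3,4)->(2,4) | p4:(0,3)->(0,2)->EXIT
Step 3: p0:escaped | p1:(2,2)->(1,2) | p2:escaped | p3:(2,4)->(1,4) | p4:escaped
Step 4: p0:escaped | p1:(1,2)->(0,2)->EXIT | p2:escaped | p3:(1,4)->(0,4) | p4:escaped

ESCAPED ESCAPED ESCAPED (0,4) ESCAPED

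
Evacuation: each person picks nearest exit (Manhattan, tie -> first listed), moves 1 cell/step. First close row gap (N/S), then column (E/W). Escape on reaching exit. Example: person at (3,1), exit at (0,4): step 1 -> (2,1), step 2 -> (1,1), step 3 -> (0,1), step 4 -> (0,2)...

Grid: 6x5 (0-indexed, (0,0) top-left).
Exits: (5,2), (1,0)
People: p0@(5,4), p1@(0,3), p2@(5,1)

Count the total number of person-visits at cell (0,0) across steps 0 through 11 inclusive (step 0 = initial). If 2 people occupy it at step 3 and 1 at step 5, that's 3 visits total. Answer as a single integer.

Answer: 0

Derivation:
Step 0: p0@(5,4) p1@(0,3) p2@(5,1) -> at (0,0): 0 [-], cum=0
Step 1: p0@(5,3) p1@(1,3) p2@ESC -> at (0,0): 0 [-], cum=0
Step 2: p0@ESC p1@(1,2) p2@ESC -> at (0,0): 0 [-], cum=0
Step 3: p0@ESC p1@(1,1) p2@ESC -> at (0,0): 0 [-], cum=0
Step 4: p0@ESC p1@ESC p2@ESC -> at (0,0): 0 [-], cum=0
Total visits = 0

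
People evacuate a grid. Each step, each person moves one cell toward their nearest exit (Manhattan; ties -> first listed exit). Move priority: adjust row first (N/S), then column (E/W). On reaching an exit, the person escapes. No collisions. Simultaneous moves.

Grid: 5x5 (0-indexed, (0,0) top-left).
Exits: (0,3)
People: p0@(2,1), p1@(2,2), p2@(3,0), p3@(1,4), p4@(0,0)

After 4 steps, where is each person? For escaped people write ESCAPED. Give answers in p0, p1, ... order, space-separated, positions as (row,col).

Step 1: p0:(2,1)->(1,1) | p1:(2,2)->(1,2) | p2:(3,0)->(2,0) | p3:(1,4)->(0,4) | p4:(0,0)->(0,1)
Step 2: p0:(1,1)->(0,1) | p1:(1,2)->(0,2) | p2:(2,0)->(1,0) | p3:(0,4)->(0,3)->EXIT | p4:(0,1)->(0,2)
Step 3: p0:(0,1)->(0,2) | p1:(0,2)->(0,3)->EXIT | p2:(1,0)->(0,0) | p3:escaped | p4:(0,2)->(0,3)->EXIT
Step 4: p0:(0,2)->(0,3)->EXIT | p1:escaped | p2:(0,0)->(0,1) | p3:escaped | p4:escaped

ESCAPED ESCAPED (0,1) ESCAPED ESCAPED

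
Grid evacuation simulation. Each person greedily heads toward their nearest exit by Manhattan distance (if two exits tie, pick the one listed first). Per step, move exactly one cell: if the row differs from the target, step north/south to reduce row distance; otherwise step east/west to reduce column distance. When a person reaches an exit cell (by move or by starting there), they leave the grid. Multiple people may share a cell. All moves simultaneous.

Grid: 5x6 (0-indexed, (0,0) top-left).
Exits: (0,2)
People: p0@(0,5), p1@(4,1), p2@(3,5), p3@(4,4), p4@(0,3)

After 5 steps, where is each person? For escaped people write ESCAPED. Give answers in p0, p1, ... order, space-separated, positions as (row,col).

Step 1: p0:(0,5)->(0,4) | p1:(4,1)->(3,1) | p2:(3,5)->(2,5) | p3:(4,4)->(3,4) | p4:(0,3)->(0,2)->EXIT
Step 2: p0:(0,4)->(0,3) | p1:(3,1)->(2,1) | p2:(2,5)->(1,5) | p3:(3,4)->(2,4) | p4:escaped
Step 3: p0:(0,3)->(0,2)->EXIT | p1:(2,1)->(1,1) | p2:(1,5)->(0,5) | p3:(2,4)->(1,4) | p4:escaped
Step 4: p0:escaped | p1:(1,1)->(0,1) | p2:(0,5)->(0,4) | p3:(1,4)->(0,4) | p4:escaped
Step 5: p0:escaped | p1:(0,1)->(0,2)->EXIT | p2:(0,4)->(0,3) | p3:(0,4)->(0,3) | p4:escaped

ESCAPED ESCAPED (0,3) (0,3) ESCAPED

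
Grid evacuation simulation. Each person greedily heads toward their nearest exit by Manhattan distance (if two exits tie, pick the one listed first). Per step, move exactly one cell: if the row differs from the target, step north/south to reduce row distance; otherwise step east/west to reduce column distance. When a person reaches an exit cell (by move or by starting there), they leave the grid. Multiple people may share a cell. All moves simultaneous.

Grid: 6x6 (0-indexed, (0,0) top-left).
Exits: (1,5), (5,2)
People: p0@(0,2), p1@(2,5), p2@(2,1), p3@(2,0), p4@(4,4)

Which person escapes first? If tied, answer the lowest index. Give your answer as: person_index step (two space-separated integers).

Step 1: p0:(0,2)->(1,2) | p1:(2,5)->(1,5)->EXIT | p2:(2,1)->(3,1) | p3:(2,0)->(3,0) | p4:(4,4)->(5,4)
Step 2: p0:(1,2)->(1,3) | p1:escaped | p2:(3,1)->(4,1) | p3:(3,0)->(4,0) | p4:(5,4)->(5,3)
Step 3: p0:(1,3)->(1,4) | p1:escaped | p2:(4,1)->(5,1) | p3:(4,0)->(5,0) | p4:(5,3)->(5,2)->EXIT
Step 4: p0:(1,4)->(1,5)->EXIT | p1:escaped | p2:(5,1)->(5,2)->EXIT | p3:(5,0)->(5,1) | p4:escaped
Step 5: p0:escaped | p1:escaped | p2:escaped | p3:(5,1)->(5,2)->EXIT | p4:escaped
Exit steps: [4, 1, 4, 5, 3]
First to escape: p1 at step 1

Answer: 1 1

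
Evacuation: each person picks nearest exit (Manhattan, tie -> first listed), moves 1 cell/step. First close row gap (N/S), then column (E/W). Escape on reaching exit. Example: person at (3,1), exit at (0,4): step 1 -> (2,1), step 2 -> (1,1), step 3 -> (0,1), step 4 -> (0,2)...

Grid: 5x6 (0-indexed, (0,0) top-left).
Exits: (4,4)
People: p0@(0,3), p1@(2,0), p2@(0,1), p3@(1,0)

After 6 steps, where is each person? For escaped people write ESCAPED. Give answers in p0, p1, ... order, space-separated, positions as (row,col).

Step 1: p0:(0,3)->(1,3) | p1:(2,0)->(3,0) | p2:(0,1)->(1,1) | p3:(1,0)->(2,0)
Step 2: p0:(1,3)->(2,3) | p1:(3,0)->(4,0) | p2:(1,1)->(2,1) | p3:(2,0)->(3,0)
Step 3: p0:(2,3)->(3,3) | p1:(4,0)->(4,1) | p2:(2,1)->(3,1) | p3:(3,0)->(4,0)
Step 4: p0:(3,3)->(4,3) | p1:(4,1)->(4,2) | p2:(3,1)->(4,1) | p3:(4,0)->(4,1)
Step 5: p0:(4,3)->(4,4)->EXIT | p1:(4,2)->(4,3) | p2:(4,1)->(4,2) | p3:(4,1)->(4,2)
Step 6: p0:escaped | p1:(4,3)->(4,4)->EXIT | p2:(4,2)->(4,3) | p3:(4,2)->(4,3)

ESCAPED ESCAPED (4,3) (4,3)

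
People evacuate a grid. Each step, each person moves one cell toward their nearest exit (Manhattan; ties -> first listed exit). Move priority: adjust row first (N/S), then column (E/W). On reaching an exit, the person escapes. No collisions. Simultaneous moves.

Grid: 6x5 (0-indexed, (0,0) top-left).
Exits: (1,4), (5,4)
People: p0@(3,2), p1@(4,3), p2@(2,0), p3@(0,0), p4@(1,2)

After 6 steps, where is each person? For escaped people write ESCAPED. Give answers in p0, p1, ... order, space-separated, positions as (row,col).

Step 1: p0:(3,2)->(2,2) | p1:(4,3)->(5,3) | p2:(2,0)->(1,0) | p3:(0,0)->(1,0) | p4:(1,2)->(1,3)
Step 2: p0:(2,2)->(1,2) | p1:(5,3)->(5,4)->EXIT | p2:(1,0)->(1,1) | p3:(1,0)->(1,1) | p4:(1,3)->(1,4)->EXIT
Step 3: p0:(1,2)->(1,3) | p1:escaped | p2:(1,1)->(1,2) | p3:(1,1)->(1,2) | p4:escaped
Step 4: p0:(1,3)->(1,4)->EXIT | p1:escaped | p2:(1,2)->(1,3) | p3:(1,2)->(1,3) | p4:escaped
Step 5: p0:escaped | p1:escaped | p2:(1,3)->(1,4)->EXIT | p3:(1,3)->(1,4)->EXIT | p4:escaped

ESCAPED ESCAPED ESCAPED ESCAPED ESCAPED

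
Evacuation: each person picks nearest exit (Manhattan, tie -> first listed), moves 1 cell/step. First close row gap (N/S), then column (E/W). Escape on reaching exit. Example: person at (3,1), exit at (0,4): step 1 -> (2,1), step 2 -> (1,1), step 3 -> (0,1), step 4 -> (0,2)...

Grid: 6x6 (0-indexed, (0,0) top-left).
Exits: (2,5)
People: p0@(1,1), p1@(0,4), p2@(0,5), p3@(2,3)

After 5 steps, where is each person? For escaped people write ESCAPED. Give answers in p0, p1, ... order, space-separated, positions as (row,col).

Step 1: p0:(1,1)->(2,1) | p1:(0,4)->(1,4) | p2:(0,5)->(1,5) | p3:(2,3)->(2,4)
Step 2: p0:(2,1)->(2,2) | p1:(1,4)->(2,4) | p2:(1,5)->(2,5)->EXIT | p3:(2,4)->(2,5)->EXIT
Step 3: p0:(2,2)->(2,3) | p1:(2,4)->(2,5)->EXIT | p2:escaped | p3:escaped
Step 4: p0:(2,3)->(2,4) | p1:escaped | p2:escaped | p3:escaped
Step 5: p0:(2,4)->(2,5)->EXIT | p1:escaped | p2:escaped | p3:escaped

ESCAPED ESCAPED ESCAPED ESCAPED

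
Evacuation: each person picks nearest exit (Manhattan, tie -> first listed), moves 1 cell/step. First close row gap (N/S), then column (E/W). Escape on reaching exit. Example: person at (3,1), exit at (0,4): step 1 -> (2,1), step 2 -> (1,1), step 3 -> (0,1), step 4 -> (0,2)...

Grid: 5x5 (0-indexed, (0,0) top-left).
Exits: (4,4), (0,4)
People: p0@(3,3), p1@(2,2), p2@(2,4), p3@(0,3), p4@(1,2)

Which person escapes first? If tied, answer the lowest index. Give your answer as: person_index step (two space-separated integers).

Answer: 3 1

Derivation:
Step 1: p0:(3,3)->(4,3) | p1:(2,2)->(3,2) | p2:(2,4)->(3,4) | p3:(0,3)->(0,4)->EXIT | p4:(1,2)->(0,2)
Step 2: p0:(4,3)->(4,4)->EXIT | p1:(3,2)->(4,2) | p2:(3,4)->(4,4)->EXIT | p3:escaped | p4:(0,2)->(0,3)
Step 3: p0:escaped | p1:(4,2)->(4,3) | p2:escaped | p3:escaped | p4:(0,3)->(0,4)->EXIT
Step 4: p0:escaped | p1:(4,3)->(4,4)->EXIT | p2:escaped | p3:escaped | p4:escaped
Exit steps: [2, 4, 2, 1, 3]
First to escape: p3 at step 1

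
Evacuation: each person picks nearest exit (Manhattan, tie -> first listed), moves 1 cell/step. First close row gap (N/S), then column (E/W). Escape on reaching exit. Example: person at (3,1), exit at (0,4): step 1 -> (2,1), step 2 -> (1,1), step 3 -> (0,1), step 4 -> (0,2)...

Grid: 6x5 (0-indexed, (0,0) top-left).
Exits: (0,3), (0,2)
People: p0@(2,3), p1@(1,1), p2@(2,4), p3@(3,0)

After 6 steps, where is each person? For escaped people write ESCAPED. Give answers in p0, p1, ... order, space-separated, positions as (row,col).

Step 1: p0:(2,3)->(1,3) | p1:(1,1)->(0,1) | p2:(2,4)->(1,4) | p3:(3,0)->(2,0)
Step 2: p0:(1,3)->(0,3)->EXIT | p1:(0,1)->(0,2)->EXIT | p2:(1,4)->(0,4) | p3:(2,0)->(1,0)
Step 3: p0:escaped | p1:escaped | p2:(0,4)->(0,3)->EXIT | p3:(1,0)->(0,0)
Step 4: p0:escaped | p1:escaped | p2:escaped | p3:(0,0)->(0,1)
Step 5: p0:escaped | p1:escaped | p2:escaped | p3:(0,1)->(0,2)->EXIT

ESCAPED ESCAPED ESCAPED ESCAPED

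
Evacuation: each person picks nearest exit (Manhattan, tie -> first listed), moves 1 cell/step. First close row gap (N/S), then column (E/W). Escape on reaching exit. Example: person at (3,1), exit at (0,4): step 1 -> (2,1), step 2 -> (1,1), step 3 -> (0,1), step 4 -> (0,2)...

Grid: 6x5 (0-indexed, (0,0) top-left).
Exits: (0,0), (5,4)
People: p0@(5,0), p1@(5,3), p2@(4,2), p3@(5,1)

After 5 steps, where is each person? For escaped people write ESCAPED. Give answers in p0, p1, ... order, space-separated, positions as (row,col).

Step 1: p0:(5,0)->(5,1) | p1:(5,3)->(5,4)->EXIT | p2:(4,2)->(5,2) | p3:(5,1)->(5,2)
Step 2: p0:(5,1)->(5,2) | p1:escaped | p2:(5,2)->(5,3) | p3:(5,2)->(5,3)
Step 3: p0:(5,2)->(5,3) | p1:escaped | p2:(5,3)->(5,4)->EXIT | p3:(5,3)->(5,4)->EXIT
Step 4: p0:(5,3)->(5,4)->EXIT | p1:escaped | p2:escaped | p3:escaped

ESCAPED ESCAPED ESCAPED ESCAPED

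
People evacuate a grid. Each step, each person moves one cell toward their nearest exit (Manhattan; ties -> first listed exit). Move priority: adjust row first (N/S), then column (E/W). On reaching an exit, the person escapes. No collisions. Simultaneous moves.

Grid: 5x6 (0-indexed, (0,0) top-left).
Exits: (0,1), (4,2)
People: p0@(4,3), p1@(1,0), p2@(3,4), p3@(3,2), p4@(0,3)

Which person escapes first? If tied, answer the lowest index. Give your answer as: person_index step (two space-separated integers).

Step 1: p0:(4,3)->(4,2)->EXIT | p1:(1,0)->(0,0) | p2:(3,4)->(4,4) | p3:(3,2)->(4,2)->EXIT | p4:(0,3)->(0,2)
Step 2: p0:escaped | p1:(0,0)->(0,1)->EXIT | p2:(4,4)->(4,3) | p3:escaped | p4:(0,2)->(0,1)->EXIT
Step 3: p0:escaped | p1:escaped | p2:(4,3)->(4,2)->EXIT | p3:escaped | p4:escaped
Exit steps: [1, 2, 3, 1, 2]
First to escape: p0 at step 1

Answer: 0 1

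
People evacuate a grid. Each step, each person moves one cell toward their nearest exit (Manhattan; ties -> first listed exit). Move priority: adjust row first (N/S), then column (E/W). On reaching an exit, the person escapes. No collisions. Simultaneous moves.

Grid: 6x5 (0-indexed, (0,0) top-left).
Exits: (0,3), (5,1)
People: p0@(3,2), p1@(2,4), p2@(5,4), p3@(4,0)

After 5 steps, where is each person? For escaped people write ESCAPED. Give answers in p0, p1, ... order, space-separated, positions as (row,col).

Step 1: p0:(3,2)->(4,2) | p1:(2,4)->(1,4) | p2:(5,4)->(5,3) | p3:(4,0)->(5,0)
Step 2: p0:(4,2)->(5,2) | p1:(1,4)->(0,4) | p2:(5,3)->(5,2) | p3:(5,0)->(5,1)->EXIT
Step 3: p0:(5,2)->(5,1)->EXIT | p1:(0,4)->(0,3)->EXIT | p2:(5,2)->(5,1)->EXIT | p3:escaped

ESCAPED ESCAPED ESCAPED ESCAPED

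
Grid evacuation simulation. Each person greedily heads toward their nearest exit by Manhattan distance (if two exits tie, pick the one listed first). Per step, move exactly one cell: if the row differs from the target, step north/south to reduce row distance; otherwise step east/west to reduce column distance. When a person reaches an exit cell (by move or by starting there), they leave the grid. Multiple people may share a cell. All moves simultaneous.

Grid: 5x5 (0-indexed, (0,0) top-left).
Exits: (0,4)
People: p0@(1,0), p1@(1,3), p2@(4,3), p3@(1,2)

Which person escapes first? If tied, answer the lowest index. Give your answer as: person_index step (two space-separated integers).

Step 1: p0:(1,0)->(0,0) | p1:(1,3)->(0,3) | p2:(4,3)->(3,3) | p3:(1,2)->(0,2)
Step 2: p0:(0,0)->(0,1) | p1:(0,3)->(0,4)->EXIT | p2:(3,3)->(2,3) | p3:(0,2)->(0,3)
Step 3: p0:(0,1)->(0,2) | p1:escaped | p2:(2,3)->(1,3) | p3:(0,3)->(0,4)->EXIT
Step 4: p0:(0,2)->(0,3) | p1:escaped | p2:(1,3)->(0,3) | p3:escaped
Step 5: p0:(0,3)->(0,4)->EXIT | p1:escaped | p2:(0,3)->(0,4)->EXIT | p3:escaped
Exit steps: [5, 2, 5, 3]
First to escape: p1 at step 2

Answer: 1 2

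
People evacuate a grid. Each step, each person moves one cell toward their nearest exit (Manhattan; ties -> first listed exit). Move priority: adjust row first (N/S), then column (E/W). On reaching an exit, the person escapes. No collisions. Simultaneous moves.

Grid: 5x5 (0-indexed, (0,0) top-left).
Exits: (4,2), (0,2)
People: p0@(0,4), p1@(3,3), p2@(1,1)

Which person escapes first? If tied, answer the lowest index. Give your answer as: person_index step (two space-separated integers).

Answer: 0 2

Derivation:
Step 1: p0:(0,4)->(0,3) | p1:(3,3)->(4,3) | p2:(1,1)->(0,1)
Step 2: p0:(0,3)->(0,2)->EXIT | p1:(4,3)->(4,2)->EXIT | p2:(0,1)->(0,2)->EXIT
Exit steps: [2, 2, 2]
First to escape: p0 at step 2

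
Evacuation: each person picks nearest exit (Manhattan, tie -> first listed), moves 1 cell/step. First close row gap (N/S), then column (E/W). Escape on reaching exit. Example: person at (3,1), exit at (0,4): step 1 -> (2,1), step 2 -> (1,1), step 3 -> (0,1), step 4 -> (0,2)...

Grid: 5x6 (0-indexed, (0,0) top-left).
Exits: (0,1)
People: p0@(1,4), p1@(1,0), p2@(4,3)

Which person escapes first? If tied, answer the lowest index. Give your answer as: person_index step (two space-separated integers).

Step 1: p0:(1,4)->(0,4) | p1:(1,0)->(0,0) | p2:(4,3)->(3,3)
Step 2: p0:(0,4)->(0,3) | p1:(0,0)->(0,1)->EXIT | p2:(3,3)->(2,3)
Step 3: p0:(0,3)->(0,2) | p1:escaped | p2:(2,3)->(1,3)
Step 4: p0:(0,2)->(0,1)->EXIT | p1:escaped | p2:(1,3)->(0,3)
Step 5: p0:escaped | p1:escaped | p2:(0,3)->(0,2)
Step 6: p0:escaped | p1:escaped | p2:(0,2)->(0,1)->EXIT
Exit steps: [4, 2, 6]
First to escape: p1 at step 2

Answer: 1 2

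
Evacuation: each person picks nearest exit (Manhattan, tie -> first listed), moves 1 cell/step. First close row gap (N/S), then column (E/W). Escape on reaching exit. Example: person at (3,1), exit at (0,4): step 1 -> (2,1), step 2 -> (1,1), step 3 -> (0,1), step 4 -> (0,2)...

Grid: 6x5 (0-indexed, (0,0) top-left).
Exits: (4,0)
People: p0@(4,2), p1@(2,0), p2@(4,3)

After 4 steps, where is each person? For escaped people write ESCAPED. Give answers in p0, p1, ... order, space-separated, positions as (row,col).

Step 1: p0:(4,2)->(4,1) | p1:(2,0)->(3,0) | p2:(4,3)->(4,2)
Step 2: p0:(4,1)->(4,0)->EXIT | p1:(3,0)->(4,0)->EXIT | p2:(4,2)->(4,1)
Step 3: p0:escaped | p1:escaped | p2:(4,1)->(4,0)->EXIT

ESCAPED ESCAPED ESCAPED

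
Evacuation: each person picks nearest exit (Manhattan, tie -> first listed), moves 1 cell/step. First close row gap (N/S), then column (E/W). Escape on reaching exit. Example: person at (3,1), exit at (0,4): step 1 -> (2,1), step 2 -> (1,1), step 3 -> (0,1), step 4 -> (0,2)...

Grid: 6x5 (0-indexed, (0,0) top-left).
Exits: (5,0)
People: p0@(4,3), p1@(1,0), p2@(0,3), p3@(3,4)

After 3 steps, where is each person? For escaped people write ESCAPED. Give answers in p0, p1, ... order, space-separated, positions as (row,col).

Step 1: p0:(4,3)->(5,3) | p1:(1,0)->(2,0) | p2:(0,3)->(1,3) | p3:(3,4)->(4,4)
Step 2: p0:(5,3)->(5,2) | p1:(2,0)->(3,0) | p2:(1,3)->(2,3) | p3:(4,4)->(5,4)
Step 3: p0:(5,2)->(5,1) | p1:(3,0)->(4,0) | p2:(2,3)->(3,3) | p3:(5,4)->(5,3)

(5,1) (4,0) (3,3) (5,3)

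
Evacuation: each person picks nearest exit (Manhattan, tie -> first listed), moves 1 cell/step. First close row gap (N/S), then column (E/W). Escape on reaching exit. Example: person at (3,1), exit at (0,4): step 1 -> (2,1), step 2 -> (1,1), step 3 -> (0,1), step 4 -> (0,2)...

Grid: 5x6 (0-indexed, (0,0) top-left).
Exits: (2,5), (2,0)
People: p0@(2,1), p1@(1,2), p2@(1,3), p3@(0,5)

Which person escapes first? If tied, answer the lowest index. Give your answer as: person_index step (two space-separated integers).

Answer: 0 1

Derivation:
Step 1: p0:(2,1)->(2,0)->EXIT | p1:(1,2)->(2,2) | p2:(1,3)->(2,3) | p3:(0,5)->(1,5)
Step 2: p0:escaped | p1:(2,2)->(2,1) | p2:(2,3)->(2,4) | p3:(1,5)->(2,5)->EXIT
Step 3: p0:escaped | p1:(2,1)->(2,0)->EXIT | p2:(2,4)->(2,5)->EXIT | p3:escaped
Exit steps: [1, 3, 3, 2]
First to escape: p0 at step 1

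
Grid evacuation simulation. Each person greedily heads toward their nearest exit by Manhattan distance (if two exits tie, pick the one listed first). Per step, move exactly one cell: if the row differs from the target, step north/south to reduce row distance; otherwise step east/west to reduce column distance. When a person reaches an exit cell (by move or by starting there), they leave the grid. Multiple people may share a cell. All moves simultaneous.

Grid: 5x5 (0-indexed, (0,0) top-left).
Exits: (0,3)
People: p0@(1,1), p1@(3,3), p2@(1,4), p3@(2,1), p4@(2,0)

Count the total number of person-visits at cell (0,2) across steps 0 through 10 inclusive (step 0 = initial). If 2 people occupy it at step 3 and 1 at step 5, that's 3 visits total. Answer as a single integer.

Answer: 3

Derivation:
Step 0: p0@(1,1) p1@(3,3) p2@(1,4) p3@(2,1) p4@(2,0) -> at (0,2): 0 [-], cum=0
Step 1: p0@(0,1) p1@(2,3) p2@(0,4) p3@(1,1) p4@(1,0) -> at (0,2): 0 [-], cum=0
Step 2: p0@(0,2) p1@(1,3) p2@ESC p3@(0,1) p4@(0,0) -> at (0,2): 1 [p0], cum=1
Step 3: p0@ESC p1@ESC p2@ESC p3@(0,2) p4@(0,1) -> at (0,2): 1 [p3], cum=2
Step 4: p0@ESC p1@ESC p2@ESC p3@ESC p4@(0,2) -> at (0,2): 1 [p4], cum=3
Step 5: p0@ESC p1@ESC p2@ESC p3@ESC p4@ESC -> at (0,2): 0 [-], cum=3
Total visits = 3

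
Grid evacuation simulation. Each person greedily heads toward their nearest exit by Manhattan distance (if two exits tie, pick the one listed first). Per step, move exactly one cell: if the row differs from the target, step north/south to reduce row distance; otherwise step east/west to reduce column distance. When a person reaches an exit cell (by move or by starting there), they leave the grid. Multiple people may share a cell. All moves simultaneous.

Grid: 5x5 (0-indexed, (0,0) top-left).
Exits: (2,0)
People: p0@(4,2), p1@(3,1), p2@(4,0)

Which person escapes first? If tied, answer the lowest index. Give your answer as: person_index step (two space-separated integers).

Step 1: p0:(4,2)->(3,2) | p1:(3,1)->(2,1) | p2:(4,0)->(3,0)
Step 2: p0:(3,2)->(2,2) | p1:(2,1)->(2,0)->EXIT | p2:(3,0)->(2,0)->EXIT
Step 3: p0:(2,2)->(2,1) | p1:escaped | p2:escaped
Step 4: p0:(2,1)->(2,0)->EXIT | p1:escaped | p2:escaped
Exit steps: [4, 2, 2]
First to escape: p1 at step 2

Answer: 1 2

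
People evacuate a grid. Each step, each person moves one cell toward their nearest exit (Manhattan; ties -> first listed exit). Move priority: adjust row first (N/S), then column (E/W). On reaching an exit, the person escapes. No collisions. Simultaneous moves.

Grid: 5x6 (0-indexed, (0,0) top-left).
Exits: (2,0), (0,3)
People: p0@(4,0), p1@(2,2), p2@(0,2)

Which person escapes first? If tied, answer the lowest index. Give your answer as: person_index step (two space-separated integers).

Step 1: p0:(4,0)->(3,0) | p1:(2,2)->(2,1) | p2:(0,2)->(0,3)->EXIT
Step 2: p0:(3,0)->(2,0)->EXIT | p1:(2,1)->(2,0)->EXIT | p2:escaped
Exit steps: [2, 2, 1]
First to escape: p2 at step 1

Answer: 2 1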